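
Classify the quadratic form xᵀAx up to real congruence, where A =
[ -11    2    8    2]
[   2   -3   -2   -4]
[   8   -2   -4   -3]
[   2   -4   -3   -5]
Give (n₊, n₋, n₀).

step 0: pivot -11 → sign −
step 1: pivot -29/11 → sign −
step 2: pivot 56/29 → sign +
step 3: pivot 3/56 → sign +
signature = (2, 2, 0)

Answer: (2, 2, 0)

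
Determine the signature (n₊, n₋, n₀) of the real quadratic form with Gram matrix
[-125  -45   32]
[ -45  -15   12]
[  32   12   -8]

Answer: (1, 1, 1)

Derivation:
step 0: pivot -125 → sign −
step 1: pivot 6/5 → sign +
step 2: row/col 2 already zero → sign 0
signature = (1, 1, 1)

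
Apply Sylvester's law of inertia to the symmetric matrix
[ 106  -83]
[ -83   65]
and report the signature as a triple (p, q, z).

Answer: (2, 0, 0)

Derivation:
step 0: pivot 106 → sign +
step 1: pivot 1/106 → sign +
signature = (2, 0, 0)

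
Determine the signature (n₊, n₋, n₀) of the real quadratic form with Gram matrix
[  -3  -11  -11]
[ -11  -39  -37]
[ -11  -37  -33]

step 0: pivot -3 → sign −
step 1: pivot 4/3 → sign +
step 2: pivot -1 → sign −
signature = (1, 2, 0)

Answer: (1, 2, 0)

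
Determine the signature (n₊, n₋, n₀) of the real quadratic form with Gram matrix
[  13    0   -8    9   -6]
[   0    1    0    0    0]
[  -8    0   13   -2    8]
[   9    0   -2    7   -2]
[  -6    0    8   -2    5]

step 0: pivot 13 → sign +
step 1: pivot 1 → sign +
step 2: pivot 105/13 → sign +
step 3: pivot -82/105 → sign −
step 4: pivot 1/41 → sign +
signature = (4, 1, 0)

Answer: (4, 1, 0)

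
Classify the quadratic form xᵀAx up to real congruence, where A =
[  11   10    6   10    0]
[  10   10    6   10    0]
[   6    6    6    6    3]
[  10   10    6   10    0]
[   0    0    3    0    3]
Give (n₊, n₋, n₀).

step 0: pivot 11 → sign +
step 1: pivot 10/11 → sign +
step 2: pivot 12/5 → sign +
step 3: pivot -3/4 → sign −
step 4: row/col 4 already zero → sign 0
signature = (3, 1, 1)

Answer: (3, 1, 1)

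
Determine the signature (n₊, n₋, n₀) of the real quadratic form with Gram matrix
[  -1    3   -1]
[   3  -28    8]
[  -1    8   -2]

Answer: (1, 2, 0)

Derivation:
step 0: pivot -1 → sign −
step 1: pivot -19 → sign −
step 2: pivot 6/19 → sign +
signature = (1, 2, 0)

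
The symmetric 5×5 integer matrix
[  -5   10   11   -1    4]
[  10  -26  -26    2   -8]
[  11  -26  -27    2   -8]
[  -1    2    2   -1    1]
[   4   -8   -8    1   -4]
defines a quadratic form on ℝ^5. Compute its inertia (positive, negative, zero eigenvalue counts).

Answer: (1, 4, 0)

Derivation:
step 0: pivot -5 → sign −
step 1: pivot -6 → sign −
step 2: pivot -2/15 → sign −
step 3: pivot -1/2 → sign −
step 4: pivot 6 → sign +
signature = (1, 4, 0)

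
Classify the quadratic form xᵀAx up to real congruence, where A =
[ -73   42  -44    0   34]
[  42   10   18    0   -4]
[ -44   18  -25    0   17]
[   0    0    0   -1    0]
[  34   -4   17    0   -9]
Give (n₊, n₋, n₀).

step 0: pivot -73 → sign −
step 1: pivot 2494/73 → sign +
step 2: pivot -57/1247 → sign −
step 3: pivot -1 → sign −
step 4: pivot 6/19 → sign +
signature = (2, 3, 0)

Answer: (2, 3, 0)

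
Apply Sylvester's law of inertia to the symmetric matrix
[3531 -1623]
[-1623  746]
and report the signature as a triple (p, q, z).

Answer: (1, 1, 0)

Derivation:
step 0: pivot 3531 → sign +
step 1: pivot -1/1177 → sign −
signature = (1, 1, 0)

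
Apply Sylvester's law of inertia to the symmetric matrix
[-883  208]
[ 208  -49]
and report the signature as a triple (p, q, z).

Answer: (0, 2, 0)

Derivation:
step 0: pivot -883 → sign −
step 1: pivot -3/883 → sign −
signature = (0, 2, 0)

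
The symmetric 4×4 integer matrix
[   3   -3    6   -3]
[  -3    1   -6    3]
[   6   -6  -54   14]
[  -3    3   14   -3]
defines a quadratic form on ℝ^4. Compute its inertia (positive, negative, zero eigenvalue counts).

step 0: pivot 3 → sign +
step 1: pivot -2 → sign −
step 2: pivot -66 → sign −
step 3: pivot 2/33 → sign +
signature = (2, 2, 0)

Answer: (2, 2, 0)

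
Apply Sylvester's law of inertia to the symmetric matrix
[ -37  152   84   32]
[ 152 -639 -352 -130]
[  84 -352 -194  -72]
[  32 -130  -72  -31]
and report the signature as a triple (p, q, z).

Answer: (0, 4, 0)

Derivation:
step 0: pivot -37 → sign −
step 1: pivot -539/37 → sign −
step 2: pivot -6/539 → sign −
step 3: pivot -3 → sign −
signature = (0, 4, 0)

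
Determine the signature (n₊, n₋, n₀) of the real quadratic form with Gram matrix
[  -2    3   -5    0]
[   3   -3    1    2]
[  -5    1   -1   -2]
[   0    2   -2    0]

step 0: pivot -2 → sign −
step 1: pivot 3/2 → sign +
step 2: pivot -50/3 → sign −
step 3: row/col 3 already zero → sign 0
signature = (1, 2, 1)

Answer: (1, 2, 1)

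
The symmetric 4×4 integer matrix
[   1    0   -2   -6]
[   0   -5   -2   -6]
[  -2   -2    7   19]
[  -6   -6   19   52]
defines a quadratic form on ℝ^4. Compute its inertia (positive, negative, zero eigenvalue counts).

step 0: pivot 1 → sign +
step 1: pivot -5 → sign −
step 2: pivot 19/5 → sign +
step 3: pivot -1/19 → sign −
signature = (2, 2, 0)

Answer: (2, 2, 0)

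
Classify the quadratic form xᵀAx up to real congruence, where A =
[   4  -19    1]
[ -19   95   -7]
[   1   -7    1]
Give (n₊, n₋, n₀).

Answer: (2, 1, 0)

Derivation:
step 0: pivot 4 → sign +
step 1: pivot 19/4 → sign +
step 2: pivot -6/19 → sign −
signature = (2, 1, 0)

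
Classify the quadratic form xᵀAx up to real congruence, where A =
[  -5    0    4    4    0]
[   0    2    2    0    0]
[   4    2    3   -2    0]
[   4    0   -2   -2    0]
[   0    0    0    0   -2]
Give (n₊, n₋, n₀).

Answer: (3, 2, 0)

Derivation:
step 0: pivot -5 → sign −
step 1: pivot 2 → sign +
step 2: pivot 21/5 → sign +
step 3: pivot 6/7 → sign +
step 4: pivot -2 → sign −
signature = (3, 2, 0)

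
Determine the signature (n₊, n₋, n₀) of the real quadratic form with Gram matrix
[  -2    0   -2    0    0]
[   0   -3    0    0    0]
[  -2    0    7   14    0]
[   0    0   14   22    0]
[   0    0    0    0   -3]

step 0: pivot -2 → sign −
step 1: pivot -3 → sign −
step 2: pivot 9 → sign +
step 3: pivot 2/9 → sign +
step 4: pivot -3 → sign −
signature = (2, 3, 0)

Answer: (2, 3, 0)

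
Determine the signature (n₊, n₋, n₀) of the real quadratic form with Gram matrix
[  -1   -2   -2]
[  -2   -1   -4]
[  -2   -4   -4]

Answer: (1, 1, 1)

Derivation:
step 0: pivot -1 → sign −
step 1: pivot 3 → sign +
step 2: row/col 2 already zero → sign 0
signature = (1, 1, 1)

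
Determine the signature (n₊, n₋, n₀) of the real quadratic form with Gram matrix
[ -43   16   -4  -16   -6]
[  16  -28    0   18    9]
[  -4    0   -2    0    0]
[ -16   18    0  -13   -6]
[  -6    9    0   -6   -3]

Answer: (0, 5, 0)

Derivation:
step 0: pivot -43 → sign −
step 1: pivot -948/43 → sign −
step 2: pivot -362/237 → sign −
step 3: pivot -30/181 → sign −
step 4: pivot -3/40 → sign −
signature = (0, 5, 0)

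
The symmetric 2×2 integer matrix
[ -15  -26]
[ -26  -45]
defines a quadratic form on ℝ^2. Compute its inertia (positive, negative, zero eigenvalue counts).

step 0: pivot -15 → sign −
step 1: pivot 1/15 → sign +
signature = (1, 1, 0)

Answer: (1, 1, 0)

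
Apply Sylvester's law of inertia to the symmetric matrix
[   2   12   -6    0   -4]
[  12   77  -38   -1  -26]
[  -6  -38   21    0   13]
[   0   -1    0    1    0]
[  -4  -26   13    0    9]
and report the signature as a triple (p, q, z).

step 0: pivot 2 → sign +
step 1: pivot 5 → sign +
step 2: pivot 11/5 → sign +
step 3: pivot 8/11 → sign +
step 4: row/col 4 already zero → sign 0
signature = (4, 0, 1)

Answer: (4, 0, 1)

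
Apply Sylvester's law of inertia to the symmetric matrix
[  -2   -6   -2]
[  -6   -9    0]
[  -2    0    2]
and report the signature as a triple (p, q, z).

Answer: (1, 1, 1)

Derivation:
step 0: pivot -2 → sign −
step 1: pivot 9 → sign +
step 2: row/col 2 already zero → sign 0
signature = (1, 1, 1)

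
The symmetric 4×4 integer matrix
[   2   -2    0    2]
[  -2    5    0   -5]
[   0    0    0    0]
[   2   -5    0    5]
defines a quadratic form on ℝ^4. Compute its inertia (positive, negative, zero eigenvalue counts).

Answer: (2, 0, 2)

Derivation:
step 0: pivot 2 → sign +
step 1: pivot 3 → sign +
step 2: row/col 2 already zero → sign 0
step 3: row/col 3 already zero → sign 0
signature = (2, 0, 2)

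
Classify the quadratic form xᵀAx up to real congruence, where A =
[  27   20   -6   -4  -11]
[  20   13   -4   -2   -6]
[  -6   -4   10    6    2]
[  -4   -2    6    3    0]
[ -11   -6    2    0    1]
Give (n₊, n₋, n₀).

step 0: pivot 27 → sign +
step 1: pivot -49/27 → sign −
step 2: pivot 430/49 → sign +
step 3: pivot -73/215 → sign −
step 4: pivot -6/73 → sign −
signature = (2, 3, 0)

Answer: (2, 3, 0)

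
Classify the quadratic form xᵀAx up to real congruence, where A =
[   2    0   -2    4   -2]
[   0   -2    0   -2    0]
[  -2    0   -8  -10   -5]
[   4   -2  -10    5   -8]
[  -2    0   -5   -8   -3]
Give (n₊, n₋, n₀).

Answer: (2, 3, 0)

Derivation:
step 0: pivot 2 → sign +
step 1: pivot -2 → sign −
step 2: pivot -10 → sign −
step 3: pivot 13/5 → sign +
step 4: pivot -3/26 → sign −
signature = (2, 3, 0)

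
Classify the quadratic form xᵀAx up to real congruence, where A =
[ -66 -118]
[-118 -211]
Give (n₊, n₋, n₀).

step 0: pivot -66 → sign −
step 1: pivot -1/33 → sign −
signature = (0, 2, 0)

Answer: (0, 2, 0)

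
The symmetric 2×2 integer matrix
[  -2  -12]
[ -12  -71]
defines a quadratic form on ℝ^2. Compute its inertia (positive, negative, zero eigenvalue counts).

step 0: pivot -2 → sign −
step 1: pivot 1 → sign +
signature = (1, 1, 0)

Answer: (1, 1, 0)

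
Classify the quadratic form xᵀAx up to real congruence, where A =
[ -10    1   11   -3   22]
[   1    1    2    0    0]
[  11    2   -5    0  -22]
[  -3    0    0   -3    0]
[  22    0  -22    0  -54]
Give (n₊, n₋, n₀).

Answer: (2, 3, 0)

Derivation:
step 0: pivot -10 → sign −
step 1: pivot 11/10 → sign +
step 2: pivot -18/11 → sign −
step 3: pivot 3/2 → sign +
step 4: pivot -2/9 → sign −
signature = (2, 3, 0)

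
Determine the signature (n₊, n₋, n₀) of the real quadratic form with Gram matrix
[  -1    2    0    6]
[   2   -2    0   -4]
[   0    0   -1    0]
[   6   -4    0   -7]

Answer: (1, 3, 0)

Derivation:
step 0: pivot -1 → sign −
step 1: pivot 2 → sign +
step 2: pivot -1 → sign −
step 3: pivot -3 → sign −
signature = (1, 3, 0)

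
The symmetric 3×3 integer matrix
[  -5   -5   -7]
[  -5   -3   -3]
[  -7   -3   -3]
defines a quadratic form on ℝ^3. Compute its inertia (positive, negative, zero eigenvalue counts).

step 0: pivot -5 → sign −
step 1: pivot 2 → sign +
step 2: pivot -6/5 → sign −
signature = (1, 2, 0)

Answer: (1, 2, 0)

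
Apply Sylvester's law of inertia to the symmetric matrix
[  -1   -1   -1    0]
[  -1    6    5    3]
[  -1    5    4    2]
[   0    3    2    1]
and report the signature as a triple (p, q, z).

step 0: pivot -1 → sign −
step 1: pivot 7 → sign +
step 2: pivot -1/7 → sign −
step 3: pivot 2 → sign +
signature = (2, 2, 0)

Answer: (2, 2, 0)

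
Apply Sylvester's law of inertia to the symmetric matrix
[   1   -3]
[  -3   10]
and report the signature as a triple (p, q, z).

step 0: pivot 1 → sign +
step 1: pivot 1 → sign +
signature = (2, 0, 0)

Answer: (2, 0, 0)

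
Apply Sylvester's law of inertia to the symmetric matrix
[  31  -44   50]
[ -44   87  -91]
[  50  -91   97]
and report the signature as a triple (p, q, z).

step 0: pivot 31 → sign +
step 1: pivot 761/31 → sign +
step 2: pivot 6/761 → sign +
signature = (3, 0, 0)

Answer: (3, 0, 0)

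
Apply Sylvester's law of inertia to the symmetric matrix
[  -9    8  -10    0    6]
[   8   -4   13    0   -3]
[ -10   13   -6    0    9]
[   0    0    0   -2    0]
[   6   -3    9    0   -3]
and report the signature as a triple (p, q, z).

Answer: (2, 3, 0)

Derivation:
step 0: pivot -9 → sign −
step 1: pivot 28/9 → sign +
step 2: pivot -9/28 → sign −
step 3: pivot -2 → sign −
step 4: pivot 1 → sign +
signature = (2, 3, 0)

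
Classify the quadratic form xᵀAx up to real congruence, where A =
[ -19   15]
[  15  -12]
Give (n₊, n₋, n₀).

Answer: (0, 2, 0)

Derivation:
step 0: pivot -19 → sign −
step 1: pivot -3/19 → sign −
signature = (0, 2, 0)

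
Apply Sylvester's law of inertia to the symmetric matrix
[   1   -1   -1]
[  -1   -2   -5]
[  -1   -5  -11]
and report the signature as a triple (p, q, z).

Answer: (1, 1, 1)

Derivation:
step 0: pivot 1 → sign +
step 1: pivot -3 → sign −
step 2: row/col 2 already zero → sign 0
signature = (1, 1, 1)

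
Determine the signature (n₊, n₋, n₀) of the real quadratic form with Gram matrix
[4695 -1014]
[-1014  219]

Answer: (2, 0, 0)

Derivation:
step 0: pivot 4695 → sign +
step 1: pivot 3/1565 → sign +
signature = (2, 0, 0)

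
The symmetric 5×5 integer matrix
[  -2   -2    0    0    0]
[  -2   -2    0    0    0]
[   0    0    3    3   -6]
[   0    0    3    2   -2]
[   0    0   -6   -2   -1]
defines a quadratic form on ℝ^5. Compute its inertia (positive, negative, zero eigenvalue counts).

Answer: (2, 2, 1)

Derivation:
step 0: pivot -2 → sign −
step 1: pivot 3 → sign +
step 2: pivot -1 → sign −
step 3: pivot 3 → sign +
step 4: row/col 4 already zero → sign 0
signature = (2, 2, 1)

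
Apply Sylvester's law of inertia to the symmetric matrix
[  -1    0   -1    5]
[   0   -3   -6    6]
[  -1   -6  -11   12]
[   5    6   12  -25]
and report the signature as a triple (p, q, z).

step 0: pivot -1 → sign −
step 1: pivot -3 → sign −
step 2: pivot 2 → sign +
step 3: pivot -1/2 → sign −
signature = (1, 3, 0)

Answer: (1, 3, 0)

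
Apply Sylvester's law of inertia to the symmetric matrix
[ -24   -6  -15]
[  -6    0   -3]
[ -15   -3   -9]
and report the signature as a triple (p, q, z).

step 0: pivot -24 → sign −
step 1: pivot 3/2 → sign +
step 2: row/col 2 already zero → sign 0
signature = (1, 1, 1)

Answer: (1, 1, 1)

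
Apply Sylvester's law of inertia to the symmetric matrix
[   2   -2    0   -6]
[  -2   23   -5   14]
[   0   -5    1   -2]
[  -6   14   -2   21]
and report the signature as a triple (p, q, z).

Answer: (2, 1, 1)

Derivation:
step 0: pivot 2 → sign +
step 1: pivot 21 → sign +
step 2: pivot -4/21 → sign −
step 3: row/col 3 already zero → sign 0
signature = (2, 1, 1)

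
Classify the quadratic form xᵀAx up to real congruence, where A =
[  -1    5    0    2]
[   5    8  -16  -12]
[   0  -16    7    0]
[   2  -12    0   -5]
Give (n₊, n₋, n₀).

step 0: pivot -1 → sign −
step 1: pivot 33 → sign +
step 2: pivot -25/33 → sign −
step 3: pivot 3/25 → sign +
signature = (2, 2, 0)

Answer: (2, 2, 0)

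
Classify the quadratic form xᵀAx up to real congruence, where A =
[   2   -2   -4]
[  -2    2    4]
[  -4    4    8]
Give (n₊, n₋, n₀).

step 0: pivot 2 → sign +
step 1: row/col 1 already zero → sign 0
step 2: row/col 2 already zero → sign 0
signature = (1, 0, 2)

Answer: (1, 0, 2)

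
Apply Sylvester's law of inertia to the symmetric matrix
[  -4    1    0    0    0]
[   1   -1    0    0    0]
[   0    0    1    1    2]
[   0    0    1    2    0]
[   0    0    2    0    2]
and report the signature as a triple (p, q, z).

step 0: pivot -4 → sign −
step 1: pivot -3/4 → sign −
step 2: pivot 1 → sign +
step 3: pivot 1 → sign +
step 4: pivot -6 → sign −
signature = (2, 3, 0)

Answer: (2, 3, 0)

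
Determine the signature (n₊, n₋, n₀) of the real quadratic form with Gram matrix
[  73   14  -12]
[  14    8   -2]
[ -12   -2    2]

step 0: pivot 73 → sign +
step 1: pivot 388/73 → sign +
step 2: pivot 1/97 → sign +
signature = (3, 0, 0)

Answer: (3, 0, 0)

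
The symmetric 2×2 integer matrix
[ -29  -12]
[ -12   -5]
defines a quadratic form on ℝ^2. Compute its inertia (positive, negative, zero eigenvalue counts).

Answer: (0, 2, 0)

Derivation:
step 0: pivot -29 → sign −
step 1: pivot -1/29 → sign −
signature = (0, 2, 0)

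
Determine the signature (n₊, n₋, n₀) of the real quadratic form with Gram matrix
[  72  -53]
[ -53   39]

Answer: (1, 1, 0)

Derivation:
step 0: pivot 72 → sign +
step 1: pivot -1/72 → sign −
signature = (1, 1, 0)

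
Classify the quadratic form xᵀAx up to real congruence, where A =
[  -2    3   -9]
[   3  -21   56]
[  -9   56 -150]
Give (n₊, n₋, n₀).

step 0: pivot -2 → sign −
step 1: pivot -33/2 → sign −
step 2: pivot -1/33 → sign −
signature = (0, 3, 0)

Answer: (0, 3, 0)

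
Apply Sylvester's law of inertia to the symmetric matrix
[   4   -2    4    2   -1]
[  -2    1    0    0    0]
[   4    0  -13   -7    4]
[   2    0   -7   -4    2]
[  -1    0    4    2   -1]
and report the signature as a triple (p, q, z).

step 0: pivot 4 → sign +
step 1: pivot -17 → sign −
step 2: pivot 4/17 → sign +
step 3: pivot -1/4 → sign −
step 4: pivot 1/4 → sign +
signature = (3, 2, 0)

Answer: (3, 2, 0)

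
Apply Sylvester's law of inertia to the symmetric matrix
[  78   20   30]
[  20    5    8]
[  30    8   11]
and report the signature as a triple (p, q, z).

step 0: pivot 78 → sign +
step 1: pivot -5/39 → sign −
step 2: pivot 1/5 → sign +
signature = (2, 1, 0)

Answer: (2, 1, 0)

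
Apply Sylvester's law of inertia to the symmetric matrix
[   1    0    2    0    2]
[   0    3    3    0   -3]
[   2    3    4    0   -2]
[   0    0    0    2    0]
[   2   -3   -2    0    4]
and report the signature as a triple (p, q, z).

step 0: pivot 1 → sign +
step 1: pivot 3 → sign +
step 2: pivot -3 → sign −
step 3: pivot 2 → sign +
step 4: row/col 4 already zero → sign 0
signature = (3, 1, 1)

Answer: (3, 1, 1)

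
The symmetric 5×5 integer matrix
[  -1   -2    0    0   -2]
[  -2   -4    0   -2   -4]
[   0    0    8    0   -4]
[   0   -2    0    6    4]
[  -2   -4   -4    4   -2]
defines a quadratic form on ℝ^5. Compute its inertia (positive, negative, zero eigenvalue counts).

step 0: pivot -1 → sign −
step 1: pivot 8 → sign +
step 2: pivot 6 → sign +
step 3: pivot -2/3 → sign −
step 4: row/col 4 already zero → sign 0
signature = (2, 2, 1)

Answer: (2, 2, 1)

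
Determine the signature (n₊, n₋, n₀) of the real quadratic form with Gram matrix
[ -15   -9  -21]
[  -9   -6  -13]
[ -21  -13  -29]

step 0: pivot -15 → sign −
step 1: pivot -3/5 → sign −
step 2: pivot 2/3 → sign +
signature = (1, 2, 0)

Answer: (1, 2, 0)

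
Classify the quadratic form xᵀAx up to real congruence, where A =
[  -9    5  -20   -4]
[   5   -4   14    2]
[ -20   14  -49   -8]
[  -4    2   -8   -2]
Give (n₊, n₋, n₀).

step 0: pivot -9 → sign −
step 1: pivot -11/9 → sign −
step 2: pivot 25/11 → sign +
step 3: pivot -6/25 → sign −
signature = (1, 3, 0)

Answer: (1, 3, 0)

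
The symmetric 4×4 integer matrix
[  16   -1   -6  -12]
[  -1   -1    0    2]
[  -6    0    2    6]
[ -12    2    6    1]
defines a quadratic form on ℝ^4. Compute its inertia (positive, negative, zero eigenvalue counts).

step 0: pivot 16 → sign +
step 1: pivot -17/16 → sign −
step 2: pivot -2/17 → sign −
step 3: pivot 3 → sign +
signature = (2, 2, 0)

Answer: (2, 2, 0)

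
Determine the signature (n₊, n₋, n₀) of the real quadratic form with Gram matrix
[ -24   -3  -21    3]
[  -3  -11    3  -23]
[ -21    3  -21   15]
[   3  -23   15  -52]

Answer: (1, 3, 0)

Derivation:
step 0: pivot -24 → sign −
step 1: pivot -85/8 → sign −
step 2: pivot 6/17 → sign +
step 3: pivot -1/5 → sign −
signature = (1, 3, 0)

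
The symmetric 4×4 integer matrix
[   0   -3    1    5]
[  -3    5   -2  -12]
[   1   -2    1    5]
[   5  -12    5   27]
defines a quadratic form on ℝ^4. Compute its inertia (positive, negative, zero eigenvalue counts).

step 0: pivot 5 → sign +
step 1: pivot -9/5 → sign −
step 2: pivot 2/9 → sign +
step 3: row/col 3 already zero → sign 0
signature = (2, 1, 1)

Answer: (2, 1, 1)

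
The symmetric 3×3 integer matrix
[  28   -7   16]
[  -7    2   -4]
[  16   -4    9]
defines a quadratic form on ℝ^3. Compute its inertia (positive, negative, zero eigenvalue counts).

Answer: (2, 1, 0)

Derivation:
step 0: pivot 28 → sign +
step 1: pivot 1/4 → sign +
step 2: pivot -1/7 → sign −
signature = (2, 1, 0)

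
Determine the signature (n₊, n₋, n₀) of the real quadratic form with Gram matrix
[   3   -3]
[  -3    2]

Answer: (1, 1, 0)

Derivation:
step 0: pivot 3 → sign +
step 1: pivot -1 → sign −
signature = (1, 1, 0)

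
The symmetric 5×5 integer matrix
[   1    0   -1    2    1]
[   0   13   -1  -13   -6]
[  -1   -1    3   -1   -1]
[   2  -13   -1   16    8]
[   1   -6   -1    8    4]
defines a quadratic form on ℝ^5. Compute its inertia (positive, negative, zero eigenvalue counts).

step 0: pivot 1 → sign +
step 1: pivot 13 → sign +
step 2: pivot 25/13 → sign +
step 3: pivot -1 → sign −
step 4: pivot 3/25 → sign +
signature = (4, 1, 0)

Answer: (4, 1, 0)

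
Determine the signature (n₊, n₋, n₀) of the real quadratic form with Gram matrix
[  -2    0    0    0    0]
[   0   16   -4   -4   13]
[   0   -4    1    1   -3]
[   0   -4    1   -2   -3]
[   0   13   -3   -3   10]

Answer: (2, 3, 0)

Derivation:
step 0: pivot -2 → sign −
step 1: pivot 16 → sign +
step 2: pivot -3 → sign −
step 3: pivot -13/24 → sign −
step 4: pivot 3/26 → sign +
signature = (2, 3, 0)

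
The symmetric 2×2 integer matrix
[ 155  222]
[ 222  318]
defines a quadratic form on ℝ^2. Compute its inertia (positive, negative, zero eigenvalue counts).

step 0: pivot 155 → sign +
step 1: pivot 6/155 → sign +
signature = (2, 0, 0)

Answer: (2, 0, 0)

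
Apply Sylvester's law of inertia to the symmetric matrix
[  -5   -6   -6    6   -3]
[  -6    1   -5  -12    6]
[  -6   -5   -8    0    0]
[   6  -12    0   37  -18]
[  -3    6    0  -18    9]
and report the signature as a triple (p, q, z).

Answer: (3, 2, 0)

Derivation:
step 0: pivot -5 → sign −
step 1: pivot 41/5 → sign +
step 2: pivot -57/41 → sign −
step 3: pivot 43/19 → sign +
step 4: pivot 6/43 → sign +
signature = (3, 2, 0)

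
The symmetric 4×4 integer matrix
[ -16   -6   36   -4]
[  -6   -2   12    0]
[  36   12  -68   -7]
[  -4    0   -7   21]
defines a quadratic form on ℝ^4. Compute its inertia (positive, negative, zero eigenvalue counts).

Answer: (3, 1, 0)

Derivation:
step 0: pivot -16 → sign −
step 1: pivot 1/4 → sign +
step 2: pivot 4 → sign +
step 3: pivot 3/4 → sign +
signature = (3, 1, 0)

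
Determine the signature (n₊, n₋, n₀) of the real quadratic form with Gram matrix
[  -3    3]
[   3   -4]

Answer: (0, 2, 0)

Derivation:
step 0: pivot -3 → sign −
step 1: pivot -1 → sign −
signature = (0, 2, 0)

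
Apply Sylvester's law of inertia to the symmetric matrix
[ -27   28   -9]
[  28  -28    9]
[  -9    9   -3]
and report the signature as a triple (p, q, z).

step 0: pivot -27 → sign −
step 1: pivot 28/27 → sign +
step 2: pivot -3/28 → sign −
signature = (1, 2, 0)

Answer: (1, 2, 0)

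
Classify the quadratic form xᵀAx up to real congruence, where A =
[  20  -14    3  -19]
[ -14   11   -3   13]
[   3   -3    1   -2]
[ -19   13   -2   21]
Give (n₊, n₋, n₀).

step 0: pivot 20 → sign +
step 1: pivot 6/5 → sign +
step 2: pivot -1/8 → sign −
step 3: pivot 6 → sign +
signature = (3, 1, 0)

Answer: (3, 1, 0)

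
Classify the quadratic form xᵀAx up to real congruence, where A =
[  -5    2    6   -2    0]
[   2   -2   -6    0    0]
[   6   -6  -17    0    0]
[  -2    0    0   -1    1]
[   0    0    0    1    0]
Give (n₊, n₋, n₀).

Answer: (2, 3, 0)

Derivation:
step 0: pivot -5 → sign −
step 1: pivot -6/5 → sign −
step 2: pivot 1 → sign +
step 3: pivot 1/3 → sign +
step 4: pivot -3 → sign −
signature = (2, 3, 0)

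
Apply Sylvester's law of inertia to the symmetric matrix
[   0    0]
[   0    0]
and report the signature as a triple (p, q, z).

Answer: (0, 0, 2)

Derivation:
step 0: row/col 0 already zero → sign 0
step 1: row/col 1 already zero → sign 0
signature = (0, 0, 2)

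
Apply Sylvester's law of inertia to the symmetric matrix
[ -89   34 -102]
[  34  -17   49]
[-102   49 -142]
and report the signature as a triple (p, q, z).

Answer: (0, 3, 0)

Derivation:
step 0: pivot -89 → sign −
step 1: pivot -357/89 → sign −
step 2: pivot -1/357 → sign −
signature = (0, 3, 0)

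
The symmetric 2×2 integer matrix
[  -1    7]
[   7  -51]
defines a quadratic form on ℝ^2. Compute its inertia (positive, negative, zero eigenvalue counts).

Answer: (0, 2, 0)

Derivation:
step 0: pivot -1 → sign −
step 1: pivot -2 → sign −
signature = (0, 2, 0)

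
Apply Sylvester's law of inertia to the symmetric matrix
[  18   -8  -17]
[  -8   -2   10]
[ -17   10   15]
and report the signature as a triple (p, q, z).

step 0: pivot 18 → sign +
step 1: pivot -50/9 → sign −
step 2: pivot 1/50 → sign +
signature = (2, 1, 0)

Answer: (2, 1, 0)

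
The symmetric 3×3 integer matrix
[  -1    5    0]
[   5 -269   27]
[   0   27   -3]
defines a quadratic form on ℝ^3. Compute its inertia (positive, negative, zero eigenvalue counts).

step 0: pivot -1 → sign −
step 1: pivot -244 → sign −
step 2: pivot -3/244 → sign −
signature = (0, 3, 0)

Answer: (0, 3, 0)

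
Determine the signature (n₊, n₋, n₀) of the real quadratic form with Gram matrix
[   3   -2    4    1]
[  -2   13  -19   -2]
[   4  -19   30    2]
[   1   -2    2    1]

Answer: (3, 1, 0)

Derivation:
step 0: pivot 3 → sign +
step 1: pivot 35/3 → sign +
step 2: pivot 9/5 → sign +
step 3: pivot -2/7 → sign −
signature = (3, 1, 0)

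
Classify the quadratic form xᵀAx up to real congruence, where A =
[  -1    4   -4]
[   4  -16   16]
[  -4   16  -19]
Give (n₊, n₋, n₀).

Answer: (0, 2, 1)

Derivation:
step 0: pivot -1 → sign −
step 1: pivot -3 → sign −
step 2: row/col 2 already zero → sign 0
signature = (0, 2, 1)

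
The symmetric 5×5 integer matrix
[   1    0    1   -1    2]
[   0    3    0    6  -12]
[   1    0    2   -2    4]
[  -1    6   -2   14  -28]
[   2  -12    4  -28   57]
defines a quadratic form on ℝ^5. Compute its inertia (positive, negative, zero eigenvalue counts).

step 0: pivot 1 → sign +
step 1: pivot 3 → sign +
step 2: pivot 1 → sign +
step 3: pivot 1 → sign +
step 4: row/col 4 already zero → sign 0
signature = (4, 0, 1)

Answer: (4, 0, 1)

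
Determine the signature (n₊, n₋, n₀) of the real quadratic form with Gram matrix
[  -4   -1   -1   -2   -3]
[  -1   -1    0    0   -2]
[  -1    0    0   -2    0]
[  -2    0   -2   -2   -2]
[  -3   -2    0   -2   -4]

Answer: (1, 3, 1)

Derivation:
step 0: pivot -4 → sign −
step 1: pivot -3/4 → sign −
step 2: pivot 1/3 → sign +
step 3: pivot -6 → sign −
step 4: row/col 4 already zero → sign 0
signature = (1, 3, 1)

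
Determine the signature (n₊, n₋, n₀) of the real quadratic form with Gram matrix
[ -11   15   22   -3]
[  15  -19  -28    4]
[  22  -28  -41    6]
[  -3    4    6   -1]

step 0: pivot -11 → sign −
step 1: pivot 16/11 → sign +
step 2: pivot 1/4 → sign +
step 3: pivot -1/4 → sign −
signature = (2, 2, 0)

Answer: (2, 2, 0)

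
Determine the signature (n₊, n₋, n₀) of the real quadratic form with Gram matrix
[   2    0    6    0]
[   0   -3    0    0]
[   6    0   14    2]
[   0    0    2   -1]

Answer: (1, 2, 1)

Derivation:
step 0: pivot 2 → sign +
step 1: pivot -3 → sign −
step 2: pivot -4 → sign −
step 3: row/col 3 already zero → sign 0
signature = (1, 2, 1)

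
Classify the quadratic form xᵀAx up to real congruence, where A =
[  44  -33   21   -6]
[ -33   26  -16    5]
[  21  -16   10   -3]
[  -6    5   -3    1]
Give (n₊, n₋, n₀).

Answer: (2, 1, 1)

Derivation:
step 0: pivot 44 → sign +
step 1: pivot 5/4 → sign +
step 2: pivot -4/55 → sign −
step 3: row/col 3 already zero → sign 0
signature = (2, 1, 1)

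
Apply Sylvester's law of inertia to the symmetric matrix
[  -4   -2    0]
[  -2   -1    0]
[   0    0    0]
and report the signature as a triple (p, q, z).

step 0: pivot -4 → sign −
step 1: row/col 1 already zero → sign 0
step 2: row/col 2 already zero → sign 0
signature = (0, 1, 2)

Answer: (0, 1, 2)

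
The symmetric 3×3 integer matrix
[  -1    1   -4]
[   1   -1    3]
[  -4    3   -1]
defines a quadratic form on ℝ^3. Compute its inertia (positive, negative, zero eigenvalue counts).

step 0: pivot -1 → sign −
step 1: pivot 15 → sign +
step 2: pivot -1/15 → sign −
signature = (1, 2, 0)

Answer: (1, 2, 0)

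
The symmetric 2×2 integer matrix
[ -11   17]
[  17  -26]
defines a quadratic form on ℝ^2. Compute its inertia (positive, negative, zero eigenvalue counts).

Answer: (1, 1, 0)

Derivation:
step 0: pivot -11 → sign −
step 1: pivot 3/11 → sign +
signature = (1, 1, 0)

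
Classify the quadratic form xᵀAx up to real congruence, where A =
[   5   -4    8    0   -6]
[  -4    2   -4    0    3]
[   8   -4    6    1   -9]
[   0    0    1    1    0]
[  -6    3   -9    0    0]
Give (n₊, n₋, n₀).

Answer: (2, 3, 0)

Derivation:
step 0: pivot 5 → sign +
step 1: pivot -6/5 → sign −
step 2: pivot -2 → sign −
step 3: pivot 3/2 → sign +
step 4: pivot -3/2 → sign −
signature = (2, 3, 0)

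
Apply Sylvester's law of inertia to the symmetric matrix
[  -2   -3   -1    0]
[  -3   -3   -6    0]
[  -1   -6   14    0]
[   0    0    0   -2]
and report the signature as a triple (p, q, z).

Answer: (2, 2, 0)

Derivation:
step 0: pivot -2 → sign −
step 1: pivot 3/2 → sign +
step 2: pivot 1 → sign +
step 3: pivot -2 → sign −
signature = (2, 2, 0)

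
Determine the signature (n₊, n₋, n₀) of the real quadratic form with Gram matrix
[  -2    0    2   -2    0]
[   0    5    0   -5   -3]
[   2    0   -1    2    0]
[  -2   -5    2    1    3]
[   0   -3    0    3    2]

Answer: (3, 2, 0)

Derivation:
step 0: pivot -2 → sign −
step 1: pivot 5 → sign +
step 2: pivot 1 → sign +
step 3: pivot -2 → sign −
step 4: pivot 1/5 → sign +
signature = (3, 2, 0)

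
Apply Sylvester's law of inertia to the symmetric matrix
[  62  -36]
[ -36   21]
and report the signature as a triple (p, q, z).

step 0: pivot 62 → sign +
step 1: pivot 3/31 → sign +
signature = (2, 0, 0)

Answer: (2, 0, 0)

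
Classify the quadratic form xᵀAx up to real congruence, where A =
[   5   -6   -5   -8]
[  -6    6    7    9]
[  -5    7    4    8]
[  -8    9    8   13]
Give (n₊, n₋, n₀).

Answer: (2, 2, 0)

Derivation:
step 0: pivot 5 → sign +
step 1: pivot -6/5 → sign −
step 2: pivot -1/6 → sign −
step 3: pivot 2 → sign +
signature = (2, 2, 0)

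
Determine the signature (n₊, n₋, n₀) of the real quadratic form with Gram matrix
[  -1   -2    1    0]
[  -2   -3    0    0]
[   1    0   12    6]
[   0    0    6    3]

Answer: (2, 2, 0)

Derivation:
step 0: pivot -1 → sign −
step 1: pivot 1 → sign +
step 2: pivot 9 → sign +
step 3: pivot -1 → sign −
signature = (2, 2, 0)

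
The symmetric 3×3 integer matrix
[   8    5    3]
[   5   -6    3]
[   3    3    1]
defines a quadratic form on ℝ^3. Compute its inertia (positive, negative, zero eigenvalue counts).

step 0: pivot 8 → sign +
step 1: pivot -73/8 → sign −
step 2: pivot 1/73 → sign +
signature = (2, 1, 0)

Answer: (2, 1, 0)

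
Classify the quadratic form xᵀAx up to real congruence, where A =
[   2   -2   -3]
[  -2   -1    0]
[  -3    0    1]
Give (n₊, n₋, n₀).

Answer: (1, 2, 0)

Derivation:
step 0: pivot 2 → sign +
step 1: pivot -3 → sign −
step 2: pivot -1/2 → sign −
signature = (1, 2, 0)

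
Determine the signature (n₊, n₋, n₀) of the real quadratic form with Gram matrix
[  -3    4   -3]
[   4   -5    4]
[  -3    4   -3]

Answer: (1, 1, 1)

Derivation:
step 0: pivot -3 → sign −
step 1: pivot 1/3 → sign +
step 2: row/col 2 already zero → sign 0
signature = (1, 1, 1)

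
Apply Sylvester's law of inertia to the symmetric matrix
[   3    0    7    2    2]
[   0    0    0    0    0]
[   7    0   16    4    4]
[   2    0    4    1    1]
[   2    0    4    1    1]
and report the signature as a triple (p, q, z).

Answer: (2, 1, 2)

Derivation:
step 0: pivot 3 → sign +
step 1: pivot -1/3 → sign −
step 2: pivot 1 → sign +
step 3: row/col 3 already zero → sign 0
step 4: row/col 4 already zero → sign 0
signature = (2, 1, 2)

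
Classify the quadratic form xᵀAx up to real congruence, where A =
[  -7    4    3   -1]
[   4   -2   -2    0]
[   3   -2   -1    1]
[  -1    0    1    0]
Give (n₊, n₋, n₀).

step 0: pivot -7 → sign −
step 1: pivot 2/7 → sign +
step 2: pivot -1 → sign −
step 3: row/col 3 already zero → sign 0
signature = (1, 2, 1)

Answer: (1, 2, 1)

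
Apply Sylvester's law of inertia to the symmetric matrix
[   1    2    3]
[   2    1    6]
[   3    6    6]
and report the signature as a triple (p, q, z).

step 0: pivot 1 → sign +
step 1: pivot -3 → sign −
step 2: pivot -3 → sign −
signature = (1, 2, 0)

Answer: (1, 2, 0)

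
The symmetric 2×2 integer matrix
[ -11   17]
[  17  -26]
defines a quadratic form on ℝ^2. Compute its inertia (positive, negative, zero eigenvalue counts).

Answer: (1, 1, 0)

Derivation:
step 0: pivot -11 → sign −
step 1: pivot 3/11 → sign +
signature = (1, 1, 0)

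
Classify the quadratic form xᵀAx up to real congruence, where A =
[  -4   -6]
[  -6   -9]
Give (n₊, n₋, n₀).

Answer: (0, 1, 1)

Derivation:
step 0: pivot -4 → sign −
step 1: row/col 1 already zero → sign 0
signature = (0, 1, 1)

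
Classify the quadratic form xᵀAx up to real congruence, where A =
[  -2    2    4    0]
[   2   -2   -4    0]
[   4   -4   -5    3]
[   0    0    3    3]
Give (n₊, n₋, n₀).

Answer: (1, 1, 2)

Derivation:
step 0: pivot -2 → sign −
step 1: pivot 3 → sign +
step 2: row/col 2 already zero → sign 0
step 3: row/col 3 already zero → sign 0
signature = (1, 1, 2)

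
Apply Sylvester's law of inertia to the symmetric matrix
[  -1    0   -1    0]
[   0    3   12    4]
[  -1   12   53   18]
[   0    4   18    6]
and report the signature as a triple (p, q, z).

step 0: pivot -1 → sign −
step 1: pivot 3 → sign +
step 2: pivot 6 → sign +
step 3: row/col 3 already zero → sign 0
signature = (2, 1, 1)

Answer: (2, 1, 1)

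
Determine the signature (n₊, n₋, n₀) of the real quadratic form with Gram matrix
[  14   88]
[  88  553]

Answer: (1, 1, 0)

Derivation:
step 0: pivot 14 → sign +
step 1: pivot -1/7 → sign −
signature = (1, 1, 0)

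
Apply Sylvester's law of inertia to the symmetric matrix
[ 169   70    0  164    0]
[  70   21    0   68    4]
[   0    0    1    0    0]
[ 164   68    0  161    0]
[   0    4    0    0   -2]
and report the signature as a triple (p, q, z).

step 0: pivot 169 → sign +
step 1: pivot -1351/169 → sign −
step 2: pivot 1 → sign +
step 3: pivot 2503/1351 → sign +
step 4: pivot 2/2503 → sign +
signature = (4, 1, 0)

Answer: (4, 1, 0)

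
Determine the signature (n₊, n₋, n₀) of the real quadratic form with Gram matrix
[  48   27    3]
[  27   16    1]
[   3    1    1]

step 0: pivot 48 → sign +
step 1: pivot 13/16 → sign +
step 2: pivot 3/13 → sign +
signature = (3, 0, 0)

Answer: (3, 0, 0)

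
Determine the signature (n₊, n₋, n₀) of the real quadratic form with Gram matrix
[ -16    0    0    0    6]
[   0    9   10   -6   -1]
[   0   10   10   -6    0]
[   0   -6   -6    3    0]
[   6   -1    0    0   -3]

step 0: pivot -16 → sign −
step 1: pivot 9 → sign +
step 2: pivot -10/9 → sign −
step 3: pivot -3/5 → sign −
step 4: pivot 1/4 → sign +
signature = (2, 3, 0)

Answer: (2, 3, 0)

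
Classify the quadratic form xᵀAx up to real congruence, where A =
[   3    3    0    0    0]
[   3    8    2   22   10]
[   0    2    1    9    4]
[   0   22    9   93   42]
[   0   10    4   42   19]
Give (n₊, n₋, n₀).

step 0: pivot 3 → sign +
step 1: pivot 5 → sign +
step 2: pivot 1/5 → sign +
step 3: pivot -4 → sign −
step 4: row/col 4 already zero → sign 0
signature = (3, 1, 1)

Answer: (3, 1, 1)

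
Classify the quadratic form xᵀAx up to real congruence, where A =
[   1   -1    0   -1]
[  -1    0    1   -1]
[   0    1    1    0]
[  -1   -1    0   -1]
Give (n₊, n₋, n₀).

step 0: pivot 1 → sign +
step 1: pivot -1 → sign −
step 2: pivot 2 → sign +
step 3: row/col 3 already zero → sign 0
signature = (2, 1, 1)

Answer: (2, 1, 1)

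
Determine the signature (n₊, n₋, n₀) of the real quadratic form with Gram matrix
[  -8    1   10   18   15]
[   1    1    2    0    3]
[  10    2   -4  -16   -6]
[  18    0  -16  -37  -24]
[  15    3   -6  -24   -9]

step 0: pivot -8 → sign −
step 1: pivot 9/8 → sign +
step 2: pivot -8/9 → sign −
step 3: pivot -1 → sign −
step 4: row/col 4 already zero → sign 0
signature = (1, 3, 1)

Answer: (1, 3, 1)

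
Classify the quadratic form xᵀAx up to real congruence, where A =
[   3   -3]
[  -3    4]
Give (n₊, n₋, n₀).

step 0: pivot 3 → sign +
step 1: pivot 1 → sign +
signature = (2, 0, 0)

Answer: (2, 0, 0)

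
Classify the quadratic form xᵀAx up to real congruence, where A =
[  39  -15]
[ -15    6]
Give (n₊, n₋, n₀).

Answer: (2, 0, 0)

Derivation:
step 0: pivot 39 → sign +
step 1: pivot 3/13 → sign +
signature = (2, 0, 0)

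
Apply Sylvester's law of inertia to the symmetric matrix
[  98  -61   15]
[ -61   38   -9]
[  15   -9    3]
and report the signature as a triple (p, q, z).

Answer: (2, 1, 0)

Derivation:
step 0: pivot 98 → sign +
step 1: pivot 3/98 → sign +
step 2: pivot -3 → sign −
signature = (2, 1, 0)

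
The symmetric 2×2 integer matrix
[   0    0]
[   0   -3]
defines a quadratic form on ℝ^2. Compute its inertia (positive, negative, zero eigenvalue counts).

Answer: (0, 1, 1)

Derivation:
step 0: pivot -3 → sign −
step 1: row/col 1 already zero → sign 0
signature = (0, 1, 1)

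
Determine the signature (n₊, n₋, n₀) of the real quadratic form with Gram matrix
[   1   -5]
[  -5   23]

Answer: (1, 1, 0)

Derivation:
step 0: pivot 1 → sign +
step 1: pivot -2 → sign −
signature = (1, 1, 0)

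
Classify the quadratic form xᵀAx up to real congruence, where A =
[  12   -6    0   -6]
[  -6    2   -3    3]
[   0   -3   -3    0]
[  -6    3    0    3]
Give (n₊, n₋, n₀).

step 0: pivot 12 → sign +
step 1: pivot -1 → sign −
step 2: pivot 6 → sign +
step 3: row/col 3 already zero → sign 0
signature = (2, 1, 1)

Answer: (2, 1, 1)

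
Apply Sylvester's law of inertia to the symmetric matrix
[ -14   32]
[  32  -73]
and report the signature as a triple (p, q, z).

Answer: (1, 1, 0)

Derivation:
step 0: pivot -14 → sign −
step 1: pivot 1/7 → sign +
signature = (1, 1, 0)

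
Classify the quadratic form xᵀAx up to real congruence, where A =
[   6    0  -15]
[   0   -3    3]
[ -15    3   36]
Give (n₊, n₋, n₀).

Answer: (2, 1, 0)

Derivation:
step 0: pivot 6 → sign +
step 1: pivot -3 → sign −
step 2: pivot 3/2 → sign +
signature = (2, 1, 0)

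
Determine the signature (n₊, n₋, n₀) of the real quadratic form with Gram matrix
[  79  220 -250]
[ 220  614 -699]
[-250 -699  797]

step 0: pivot 79 → sign +
step 1: pivot 106/79 → sign +
step 2: pivot 3/106 → sign +
signature = (3, 0, 0)

Answer: (3, 0, 0)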